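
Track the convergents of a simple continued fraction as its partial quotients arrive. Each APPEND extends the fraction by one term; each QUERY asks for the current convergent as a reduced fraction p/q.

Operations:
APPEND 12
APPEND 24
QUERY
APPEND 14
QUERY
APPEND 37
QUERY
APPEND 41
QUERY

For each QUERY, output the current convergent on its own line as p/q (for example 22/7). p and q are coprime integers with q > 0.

APPEND 12: p_0 = 12·1 + 0 = 12, q_0 = 12·0 + 1 = 1 → 12/1
APPEND 24: p_1 = 24·12 + 1 = 289, q_1 = 24·1 + 0 = 24 → 289/24
APPEND 14: p_2 = 14·289 + 12 = 4058, q_2 = 14·24 + 1 = 337 → 4058/337
APPEND 37: p_3 = 37·4058 + 289 = 150435, q_3 = 37·337 + 24 = 12493 → 150435/12493
APPEND 41: p_4 = 41·150435 + 4058 = 6171893, q_4 = 41·12493 + 337 = 512550 → 6171893/512550

289/24
4058/337
150435/12493
6171893/512550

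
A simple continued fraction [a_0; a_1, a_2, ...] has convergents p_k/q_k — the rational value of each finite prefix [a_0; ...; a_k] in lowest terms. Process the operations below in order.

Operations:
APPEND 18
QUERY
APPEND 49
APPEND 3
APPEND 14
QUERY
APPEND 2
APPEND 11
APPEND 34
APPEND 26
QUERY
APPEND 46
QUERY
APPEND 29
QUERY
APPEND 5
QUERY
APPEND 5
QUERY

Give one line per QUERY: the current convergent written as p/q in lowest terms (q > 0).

18/1
38221/2121
806008534/44727875
37107357953/2059200614
1076919389171/59761545681
5421704303808/300866929019
28185440908211/1564096190776

APPEND 18: p_0 = 18·1 + 0 = 18, q_0 = 18·0 + 1 = 1 → 18/1
APPEND 49: p_1 = 49·18 + 1 = 883, q_1 = 49·1 + 0 = 49 → 883/49
APPEND 3: p_2 = 3·883 + 18 = 2667, q_2 = 3·49 + 1 = 148 → 2667/148
APPEND 14: p_3 = 14·2667 + 883 = 38221, q_3 = 14·148 + 49 = 2121 → 38221/2121
APPEND 2: p_4 = 2·38221 + 2667 = 79109, q_4 = 2·2121 + 148 = 4390 → 79109/4390
APPEND 11: p_5 = 11·79109 + 38221 = 908420, q_5 = 11·4390 + 2121 = 50411 → 908420/50411
APPEND 34: p_6 = 34·908420 + 79109 = 30965389, q_6 = 34·50411 + 4390 = 1718364 → 30965389/1718364
APPEND 26: p_7 = 26·30965389 + 908420 = 806008534, q_7 = 26·1718364 + 50411 = 44727875 → 806008534/44727875
APPEND 46: p_8 = 46·806008534 + 30965389 = 37107357953, q_8 = 46·44727875 + 1718364 = 2059200614 → 37107357953/2059200614
APPEND 29: p_9 = 29·37107357953 + 806008534 = 1076919389171, q_9 = 29·2059200614 + 44727875 = 59761545681 → 1076919389171/59761545681
APPEND 5: p_10 = 5·1076919389171 + 37107357953 = 5421704303808, q_10 = 5·59761545681 + 2059200614 = 300866929019 → 5421704303808/300866929019
APPEND 5: p_11 = 5·5421704303808 + 1076919389171 = 28185440908211, q_11 = 5·300866929019 + 59761545681 = 1564096190776 → 28185440908211/1564096190776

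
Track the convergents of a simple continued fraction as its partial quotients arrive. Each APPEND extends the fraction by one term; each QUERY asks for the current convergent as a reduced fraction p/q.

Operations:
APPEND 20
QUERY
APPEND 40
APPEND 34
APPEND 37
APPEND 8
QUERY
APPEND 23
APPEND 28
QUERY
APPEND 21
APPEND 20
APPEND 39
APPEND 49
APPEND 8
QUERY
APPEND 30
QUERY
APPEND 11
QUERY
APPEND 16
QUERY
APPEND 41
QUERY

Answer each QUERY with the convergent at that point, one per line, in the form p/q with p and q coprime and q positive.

APPEND 20: p_0 = 20·1 + 0 = 20, q_0 = 20·0 + 1 = 1 → 20/1
APPEND 40: p_1 = 40·20 + 1 = 801, q_1 = 40·1 + 0 = 40 → 801/40
APPEND 34: p_2 = 34·801 + 20 = 27254, q_2 = 34·40 + 1 = 1361 → 27254/1361
APPEND 37: p_3 = 37·27254 + 801 = 1009199, q_3 = 37·1361 + 40 = 50397 → 1009199/50397
APPEND 8: p_4 = 8·1009199 + 27254 = 8100846, q_4 = 8·50397 + 1361 = 404537 → 8100846/404537
APPEND 23: p_5 = 23·8100846 + 1009199 = 187328657, q_5 = 23·404537 + 50397 = 9354748 → 187328657/9354748
APPEND 28: p_6 = 28·187328657 + 8100846 = 5253303242, q_6 = 28·9354748 + 404537 = 262337481 → 5253303242/262337481
APPEND 21: p_7 = 21·5253303242 + 187328657 = 110506696739, q_7 = 21·262337481 + 9354748 = 5518441849 → 110506696739/5518441849
APPEND 20: p_8 = 20·110506696739 + 5253303242 = 2215387238022, q_8 = 20·5518441849 + 262337481 = 110631174461 → 2215387238022/110631174461
APPEND 39: p_9 = 39·2215387238022 + 110506696739 = 86510608979597, q_9 = 39·110631174461 + 5518441849 = 4320134245828 → 86510608979597/4320134245828
APPEND 49: p_10 = 49·86510608979597 + 2215387238022 = 4241235227238275, q_10 = 49·4320134245828 + 110631174461 = 211797209220033 → 4241235227238275/211797209220033
APPEND 8: p_11 = 8·4241235227238275 + 86510608979597 = 34016392426885797, q_11 = 8·211797209220033 + 4320134245828 = 1698697808006092 → 34016392426885797/1698697808006092
APPEND 30: p_12 = 30·34016392426885797 + 4241235227238275 = 1024733008033812185, q_12 = 30·1698697808006092 + 211797209220033 = 51172731449402793 → 1024733008033812185/51172731449402793
APPEND 11: p_13 = 11·1024733008033812185 + 34016392426885797 = 11306079480798819832, q_13 = 11·51172731449402793 + 1698697808006092 = 564598743751436815 → 11306079480798819832/564598743751436815
APPEND 16: p_14 = 16·11306079480798819832 + 1024733008033812185 = 181922004700814929497, q_14 = 16·564598743751436815 + 51172731449402793 = 9084752631472391833 → 181922004700814929497/9084752631472391833
APPEND 41: p_15 = 41·181922004700814929497 + 11306079480798819832 = 7470108272214210929209, q_15 = 41·9084752631472391833 + 564598743751436815 = 373039456634119501968 → 7470108272214210929209/373039456634119501968

20/1
8100846/404537
5253303242/262337481
34016392426885797/1698697808006092
1024733008033812185/51172731449402793
11306079480798819832/564598743751436815
181922004700814929497/9084752631472391833
7470108272214210929209/373039456634119501968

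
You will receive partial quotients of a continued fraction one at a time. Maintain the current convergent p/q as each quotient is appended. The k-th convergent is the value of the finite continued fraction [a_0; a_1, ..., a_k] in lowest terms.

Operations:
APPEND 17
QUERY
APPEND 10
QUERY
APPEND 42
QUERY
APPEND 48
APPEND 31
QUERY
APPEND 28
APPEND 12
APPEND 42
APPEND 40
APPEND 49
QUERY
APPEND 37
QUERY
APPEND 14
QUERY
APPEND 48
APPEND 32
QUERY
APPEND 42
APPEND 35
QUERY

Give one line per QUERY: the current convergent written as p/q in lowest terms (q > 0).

17/1
171/10
7199/421
10724612/627179
298780803338619/17472804186959
11060984183371783/646850161026142
155152559370543581/9073375058552947
238823435246393381053/13966476670148716083
351570316681633594757448/20559953091642766224023

APPEND 17: p_0 = 17·1 + 0 = 17, q_0 = 17·0 + 1 = 1 → 17/1
APPEND 10: p_1 = 10·17 + 1 = 171, q_1 = 10·1 + 0 = 10 → 171/10
APPEND 42: p_2 = 42·171 + 17 = 7199, q_2 = 42·10 + 1 = 421 → 7199/421
APPEND 48: p_3 = 48·7199 + 171 = 345723, q_3 = 48·421 + 10 = 20218 → 345723/20218
APPEND 31: p_4 = 31·345723 + 7199 = 10724612, q_4 = 31·20218 + 421 = 627179 → 10724612/627179
APPEND 28: p_5 = 28·10724612 + 345723 = 300634859, q_5 = 28·627179 + 20218 = 17581230 → 300634859/17581230
APPEND 12: p_6 = 12·300634859 + 10724612 = 3618342920, q_6 = 12·17581230 + 627179 = 211601939 → 3618342920/211601939
APPEND 42: p_7 = 42·3618342920 + 300634859 = 152271037499, q_7 = 42·211601939 + 17581230 = 8904862668 → 152271037499/8904862668
APPEND 40: p_8 = 40·152271037499 + 3618342920 = 6094459842880, q_8 = 40·8904862668 + 211601939 = 356406108659 → 6094459842880/356406108659
APPEND 49: p_9 = 49·6094459842880 + 152271037499 = 298780803338619, q_9 = 49·356406108659 + 8904862668 = 17472804186959 → 298780803338619/17472804186959
APPEND 37: p_10 = 37·298780803338619 + 6094459842880 = 11060984183371783, q_10 = 37·17472804186959 + 356406108659 = 646850161026142 → 11060984183371783/646850161026142
APPEND 14: p_11 = 14·11060984183371783 + 298780803338619 = 155152559370543581, q_11 = 14·646850161026142 + 17472804186959 = 9073375058552947 → 155152559370543581/9073375058552947
APPEND 48: p_12 = 48·155152559370543581 + 11060984183371783 = 7458383833969463671, q_12 = 48·9073375058552947 + 646850161026142 = 436168852971567598 → 7458383833969463671/436168852971567598
APPEND 32: p_13 = 32·7458383833969463671 + 155152559370543581 = 238823435246393381053, q_13 = 32·436168852971567598 + 9073375058552947 = 13966476670148716083 → 238823435246393381053/13966476670148716083
APPEND 42: p_14 = 42·238823435246393381053 + 7458383833969463671 = 10038042664182491467897, q_14 = 42·13966476670148716083 + 436168852971567598 = 587028188999217643084 → 10038042664182491467897/587028188999217643084
APPEND 35: p_15 = 35·10038042664182491467897 + 238823435246393381053 = 351570316681633594757448, q_15 = 35·587028188999217643084 + 13966476670148716083 = 20559953091642766224023 → 351570316681633594757448/20559953091642766224023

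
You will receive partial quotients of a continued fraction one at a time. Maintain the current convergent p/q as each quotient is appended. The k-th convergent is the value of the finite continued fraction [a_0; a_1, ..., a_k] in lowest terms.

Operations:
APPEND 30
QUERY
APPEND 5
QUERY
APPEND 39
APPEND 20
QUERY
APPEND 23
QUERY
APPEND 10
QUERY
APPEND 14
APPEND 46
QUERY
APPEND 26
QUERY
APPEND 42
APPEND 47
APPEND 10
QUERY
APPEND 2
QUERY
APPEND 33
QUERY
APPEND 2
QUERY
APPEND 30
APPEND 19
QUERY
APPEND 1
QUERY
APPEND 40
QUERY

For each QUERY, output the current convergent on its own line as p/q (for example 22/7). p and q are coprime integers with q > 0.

APPEND 30: p_0 = 30·1 + 0 = 30, q_0 = 30·0 + 1 = 1 → 30/1
APPEND 5: p_1 = 5·30 + 1 = 151, q_1 = 5·1 + 0 = 5 → 151/5
APPEND 39: p_2 = 39·151 + 30 = 5919, q_2 = 39·5 + 1 = 196 → 5919/196
APPEND 20: p_3 = 20·5919 + 151 = 118531, q_3 = 20·196 + 5 = 3925 → 118531/3925
APPEND 23: p_4 = 23·118531 + 5919 = 2732132, q_4 = 23·3925 + 196 = 90471 → 2732132/90471
APPEND 10: p_5 = 10·2732132 + 118531 = 27439851, q_5 = 10·90471 + 3925 = 908635 → 27439851/908635
APPEND 14: p_6 = 14·27439851 + 2732132 = 386890046, q_6 = 14·908635 + 90471 = 12811361 → 386890046/12811361
APPEND 46: p_7 = 46·386890046 + 27439851 = 17824381967, q_7 = 46·12811361 + 908635 = 590231241 → 17824381967/590231241
APPEND 26: p_8 = 26·17824381967 + 386890046 = 463820821188, q_8 = 26·590231241 + 12811361 = 15358823627 → 463820821188/15358823627
APPEND 42: p_9 = 42·463820821188 + 17824381967 = 19498298871863, q_9 = 42·15358823627 + 590231241 = 645660823575 → 19498298871863/645660823575
APPEND 47: p_10 = 47·19498298871863 + 463820821188 = 916883867798749, q_10 = 47·645660823575 + 15358823627 = 30361417531652 → 916883867798749/30361417531652
APPEND 10: p_11 = 10·916883867798749 + 19498298871863 = 9188336976859353, q_11 = 10·30361417531652 + 645660823575 = 304259836140095 → 9188336976859353/304259836140095
APPEND 2: p_12 = 2·9188336976859353 + 916883867798749 = 19293557821517455, q_12 = 2·304259836140095 + 30361417531652 = 638881089811842 → 19293557821517455/638881089811842
APPEND 33: p_13 = 33·19293557821517455 + 9188336976859353 = 645875745086935368, q_13 = 33·638881089811842 + 304259836140095 = 21387335799930881 → 645875745086935368/21387335799930881
APPEND 2: p_14 = 2·645875745086935368 + 19293557821517455 = 1311045047995388191, q_14 = 2·21387335799930881 + 638881089811842 = 43413552689673604 → 1311045047995388191/43413552689673604
APPEND 30: p_15 = 30·1311045047995388191 + 645875745086935368 = 39977227184948581098, q_15 = 30·43413552689673604 + 21387335799930881 = 1323793916490139001 → 39977227184948581098/1323793916490139001
APPEND 19: p_16 = 19·39977227184948581098 + 1311045047995388191 = 760878361562018429053, q_16 = 19·1323793916490139001 + 43413552689673604 = 25195497966002314623 → 760878361562018429053/25195497966002314623
APPEND 1: p_17 = 1·760878361562018429053 + 39977227184948581098 = 800855588746967010151, q_17 = 1·25195497966002314623 + 1323793916490139001 = 26519291882492453624 → 800855588746967010151/26519291882492453624
APPEND 40: p_18 = 40·800855588746967010151 + 760878361562018429053 = 32795101911440698835093, q_18 = 40·26519291882492453624 + 25195497966002314623 = 1085967173265700459583 → 32795101911440698835093/1085967173265700459583

30/1
151/5
118531/3925
2732132/90471
27439851/908635
17824381967/590231241
463820821188/15358823627
9188336976859353/304259836140095
19293557821517455/638881089811842
645875745086935368/21387335799930881
1311045047995388191/43413552689673604
760878361562018429053/25195497966002314623
800855588746967010151/26519291882492453624
32795101911440698835093/1085967173265700459583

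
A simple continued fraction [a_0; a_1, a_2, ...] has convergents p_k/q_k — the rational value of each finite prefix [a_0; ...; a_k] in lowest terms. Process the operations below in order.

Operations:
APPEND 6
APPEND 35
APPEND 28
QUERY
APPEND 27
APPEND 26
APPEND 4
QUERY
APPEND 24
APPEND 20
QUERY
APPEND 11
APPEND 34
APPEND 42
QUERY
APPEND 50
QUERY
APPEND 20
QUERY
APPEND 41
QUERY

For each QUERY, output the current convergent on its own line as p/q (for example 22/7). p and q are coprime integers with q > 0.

APPEND 6: p_0 = 6·1 + 0 = 6, q_0 = 6·0 + 1 = 1 → 6/1
APPEND 35: p_1 = 35·6 + 1 = 211, q_1 = 35·1 + 0 = 35 → 211/35
APPEND 28: p_2 = 28·211 + 6 = 5914, q_2 = 28·35 + 1 = 981 → 5914/981
APPEND 27: p_3 = 27·5914 + 211 = 159889, q_3 = 27·981 + 35 = 26522 → 159889/26522
APPEND 26: p_4 = 26·159889 + 5914 = 4163028, q_4 = 26·26522 + 981 = 690553 → 4163028/690553
APPEND 4: p_5 = 4·4163028 + 159889 = 16812001, q_5 = 4·690553 + 26522 = 2788734 → 16812001/2788734
APPEND 24: p_6 = 24·16812001 + 4163028 = 407651052, q_6 = 24·2788734 + 690553 = 67620169 → 407651052/67620169
APPEND 20: p_7 = 20·407651052 + 16812001 = 8169833041, q_7 = 20·67620169 + 2788734 = 1355192114 → 8169833041/1355192114
APPEND 11: p_8 = 11·8169833041 + 407651052 = 90275814503, q_8 = 11·1355192114 + 67620169 = 14974733423 → 90275814503/14974733423
APPEND 34: p_9 = 34·90275814503 + 8169833041 = 3077547526143, q_9 = 34·14974733423 + 1355192114 = 510496128496 → 3077547526143/510496128496
APPEND 42: p_10 = 42·3077547526143 + 90275814503 = 129347271912509, q_10 = 42·510496128496 + 14974733423 = 21455812130255 → 129347271912509/21455812130255
APPEND 50: p_11 = 50·129347271912509 + 3077547526143 = 6470441143151593, q_11 = 50·21455812130255 + 510496128496 = 1073301102641246 → 6470441143151593/1073301102641246
APPEND 20: p_12 = 20·6470441143151593 + 129347271912509 = 129538170134944369, q_12 = 20·1073301102641246 + 21455812130255 = 21487477864955175 → 129538170134944369/21487477864955175
APPEND 41: p_13 = 41·129538170134944369 + 6470441143151593 = 5317535416675870722, q_13 = 41·21487477864955175 + 1073301102641246 = 882059893565803421 → 5317535416675870722/882059893565803421

5914/981
16812001/2788734
8169833041/1355192114
129347271912509/21455812130255
6470441143151593/1073301102641246
129538170134944369/21487477864955175
5317535416675870722/882059893565803421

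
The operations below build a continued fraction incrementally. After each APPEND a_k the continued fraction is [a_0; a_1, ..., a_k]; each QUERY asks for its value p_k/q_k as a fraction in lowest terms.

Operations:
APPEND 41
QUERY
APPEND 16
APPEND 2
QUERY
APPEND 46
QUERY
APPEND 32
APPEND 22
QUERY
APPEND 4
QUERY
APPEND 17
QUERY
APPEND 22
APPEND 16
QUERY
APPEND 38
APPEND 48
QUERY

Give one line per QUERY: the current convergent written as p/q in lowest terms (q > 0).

APPEND 41: p_0 = 41·1 + 0 = 41, q_0 = 41·0 + 1 = 1 → 41/1
APPEND 16: p_1 = 16·41 + 1 = 657, q_1 = 16·1 + 0 = 16 → 657/16
APPEND 2: p_2 = 2·657 + 41 = 1355, q_2 = 2·16 + 1 = 33 → 1355/33
APPEND 46: p_3 = 46·1355 + 657 = 62987, q_3 = 46·33 + 16 = 1534 → 62987/1534
APPEND 32: p_4 = 32·62987 + 1355 = 2016939, q_4 = 32·1534 + 33 = 49121 → 2016939/49121
APPEND 22: p_5 = 22·2016939 + 62987 = 44435645, q_5 = 22·49121 + 1534 = 1082196 → 44435645/1082196
APPEND 4: p_6 = 4·44435645 + 2016939 = 179759519, q_6 = 4·1082196 + 49121 = 4377905 → 179759519/4377905
APPEND 17: p_7 = 17·179759519 + 44435645 = 3100347468, q_7 = 17·4377905 + 1082196 = 75506581 → 3100347468/75506581
APPEND 22: p_8 = 22·3100347468 + 179759519 = 68387403815, q_8 = 22·75506581 + 4377905 = 1665522687 → 68387403815/1665522687
APPEND 16: p_9 = 16·68387403815 + 3100347468 = 1097298808508, q_9 = 16·1665522687 + 75506581 = 26723869573 → 1097298808508/26723869573
APPEND 38: p_10 = 38·1097298808508 + 68387403815 = 41765742127119, q_10 = 38·26723869573 + 1665522687 = 1017172566461 → 41765742127119/1017172566461
APPEND 48: p_11 = 48·41765742127119 + 1097298808508 = 2005852920910220, q_11 = 48·1017172566461 + 26723869573 = 48851007059701 → 2005852920910220/48851007059701

41/1
1355/33
62987/1534
44435645/1082196
179759519/4377905
3100347468/75506581
1097298808508/26723869573
2005852920910220/48851007059701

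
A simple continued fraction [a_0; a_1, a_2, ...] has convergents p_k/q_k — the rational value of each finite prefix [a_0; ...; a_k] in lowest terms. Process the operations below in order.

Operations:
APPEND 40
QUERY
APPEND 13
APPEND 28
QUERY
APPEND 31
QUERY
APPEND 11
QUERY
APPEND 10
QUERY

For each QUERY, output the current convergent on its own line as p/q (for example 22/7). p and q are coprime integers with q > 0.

40/1
14628/365
453989/11328
5008507/124973
50539059/1261058

APPEND 40: p_0 = 40·1 + 0 = 40, q_0 = 40·0 + 1 = 1 → 40/1
APPEND 13: p_1 = 13·40 + 1 = 521, q_1 = 13·1 + 0 = 13 → 521/13
APPEND 28: p_2 = 28·521 + 40 = 14628, q_2 = 28·13 + 1 = 365 → 14628/365
APPEND 31: p_3 = 31·14628 + 521 = 453989, q_3 = 31·365 + 13 = 11328 → 453989/11328
APPEND 11: p_4 = 11·453989 + 14628 = 5008507, q_4 = 11·11328 + 365 = 124973 → 5008507/124973
APPEND 10: p_5 = 10·5008507 + 453989 = 50539059, q_5 = 10·124973 + 11328 = 1261058 → 50539059/1261058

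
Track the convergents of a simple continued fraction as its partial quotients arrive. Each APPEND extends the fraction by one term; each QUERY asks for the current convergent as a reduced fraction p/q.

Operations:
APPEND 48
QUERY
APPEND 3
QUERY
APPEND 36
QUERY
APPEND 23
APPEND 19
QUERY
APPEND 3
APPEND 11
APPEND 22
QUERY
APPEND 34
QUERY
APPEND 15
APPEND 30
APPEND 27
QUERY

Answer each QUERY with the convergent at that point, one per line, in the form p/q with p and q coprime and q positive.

48/1
145/3
5268/109
2310139/47799
1764392476/36506979
60069223309/1242890062
733794892881364/15182922795873

APPEND 48: p_0 = 48·1 + 0 = 48, q_0 = 48·0 + 1 = 1 → 48/1
APPEND 3: p_1 = 3·48 + 1 = 145, q_1 = 3·1 + 0 = 3 → 145/3
APPEND 36: p_2 = 36·145 + 48 = 5268, q_2 = 36·3 + 1 = 109 → 5268/109
APPEND 23: p_3 = 23·5268 + 145 = 121309, q_3 = 23·109 + 3 = 2510 → 121309/2510
APPEND 19: p_4 = 19·121309 + 5268 = 2310139, q_4 = 19·2510 + 109 = 47799 → 2310139/47799
APPEND 3: p_5 = 3·2310139 + 121309 = 7051726, q_5 = 3·47799 + 2510 = 145907 → 7051726/145907
APPEND 11: p_6 = 11·7051726 + 2310139 = 79879125, q_6 = 11·145907 + 47799 = 1652776 → 79879125/1652776
APPEND 22: p_7 = 22·79879125 + 7051726 = 1764392476, q_7 = 22·1652776 + 145907 = 36506979 → 1764392476/36506979
APPEND 34: p_8 = 34·1764392476 + 79879125 = 60069223309, q_8 = 34·36506979 + 1652776 = 1242890062 → 60069223309/1242890062
APPEND 15: p_9 = 15·60069223309 + 1764392476 = 902802742111, q_9 = 15·1242890062 + 36506979 = 18679857909 → 902802742111/18679857909
APPEND 30: p_10 = 30·902802742111 + 60069223309 = 27144151486639, q_10 = 30·18679857909 + 1242890062 = 561638627332 → 27144151486639/561638627332
APPEND 27: p_11 = 27·27144151486639 + 902802742111 = 733794892881364, q_11 = 27·561638627332 + 18679857909 = 15182922795873 → 733794892881364/15182922795873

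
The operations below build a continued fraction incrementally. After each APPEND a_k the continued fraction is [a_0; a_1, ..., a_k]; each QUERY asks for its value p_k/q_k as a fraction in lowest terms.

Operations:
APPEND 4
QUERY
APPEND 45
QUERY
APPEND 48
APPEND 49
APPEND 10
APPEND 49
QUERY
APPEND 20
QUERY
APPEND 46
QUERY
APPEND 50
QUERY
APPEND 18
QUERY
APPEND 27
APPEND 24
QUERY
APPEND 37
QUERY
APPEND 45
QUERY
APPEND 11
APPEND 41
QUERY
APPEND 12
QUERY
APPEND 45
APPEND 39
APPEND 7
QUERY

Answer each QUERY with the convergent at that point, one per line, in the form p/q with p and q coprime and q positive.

4/1
181/45
209635607/52119483
4196981722/1043451161
193270794819/48050872889
9667736722672/2403587095611
174212531802915/43312618593887
113295958821435963/28167575557727327
4196663882488532008/1043372139925041659
188963170670805376323/46979913872184601982
85583416362386059910324/21277699327964366803883
1029083787889894066595449/255850214360306357310057
12719256547280916880003483089/3162254184178961766638437151

APPEND 4: p_0 = 4·1 + 0 = 4, q_0 = 4·0 + 1 = 1 → 4/1
APPEND 45: p_1 = 45·4 + 1 = 181, q_1 = 45·1 + 0 = 45 → 181/45
APPEND 48: p_2 = 48·181 + 4 = 8692, q_2 = 48·45 + 1 = 2161 → 8692/2161
APPEND 49: p_3 = 49·8692 + 181 = 426089, q_3 = 49·2161 + 45 = 105934 → 426089/105934
APPEND 10: p_4 = 10·426089 + 8692 = 4269582, q_4 = 10·105934 + 2161 = 1061501 → 4269582/1061501
APPEND 49: p_5 = 49·4269582 + 426089 = 209635607, q_5 = 49·1061501 + 105934 = 52119483 → 209635607/52119483
APPEND 20: p_6 = 20·209635607 + 4269582 = 4196981722, q_6 = 20·52119483 + 1061501 = 1043451161 → 4196981722/1043451161
APPEND 46: p_7 = 46·4196981722 + 209635607 = 193270794819, q_7 = 46·1043451161 + 52119483 = 48050872889 → 193270794819/48050872889
APPEND 50: p_8 = 50·193270794819 + 4196981722 = 9667736722672, q_8 = 50·48050872889 + 1043451161 = 2403587095611 → 9667736722672/2403587095611
APPEND 18: p_9 = 18·9667736722672 + 193270794819 = 174212531802915, q_9 = 18·2403587095611 + 48050872889 = 43312618593887 → 174212531802915/43312618593887
APPEND 27: p_10 = 27·174212531802915 + 9667736722672 = 4713406095401377, q_10 = 27·43312618593887 + 2403587095611 = 1171844289130560 → 4713406095401377/1171844289130560
APPEND 24: p_11 = 24·4713406095401377 + 174212531802915 = 113295958821435963, q_11 = 24·1171844289130560 + 43312618593887 = 28167575557727327 → 113295958821435963/28167575557727327
APPEND 37: p_12 = 37·113295958821435963 + 4713406095401377 = 4196663882488532008, q_12 = 37·28167575557727327 + 1171844289130560 = 1043372139925041659 → 4196663882488532008/1043372139925041659
APPEND 45: p_13 = 45·4196663882488532008 + 113295958821435963 = 188963170670805376323, q_13 = 45·1043372139925041659 + 28167575557727327 = 46979913872184601982 → 188963170670805376323/46979913872184601982
APPEND 11: p_14 = 11·188963170670805376323 + 4196663882488532008 = 2082791541261347671561, q_14 = 11·46979913872184601982 + 1043372139925041659 = 517822424733955663461 → 2082791541261347671561/517822424733955663461
APPEND 41: p_15 = 41·2082791541261347671561 + 188963170670805376323 = 85583416362386059910324, q_15 = 41·517822424733955663461 + 46979913872184601982 = 21277699327964366803883 → 85583416362386059910324/21277699327964366803883
APPEND 12: p_16 = 12·85583416362386059910324 + 2082791541261347671561 = 1029083787889894066595449, q_16 = 12·21277699327964366803883 + 517822424733955663461 = 255850214360306357310057 → 1029083787889894066595449/255850214360306357310057
APPEND 45: p_17 = 45·1029083787889894066595449 + 85583416362386059910324 = 46394353871407619056705529, q_17 = 45·255850214360306357310057 + 21277699327964366803883 = 11534537345541750445756448 → 46394353871407619056705529/11534537345541750445756448
APPEND 39: p_18 = 39·46394353871407619056705529 + 1029083787889894066595449 = 1810408884772787037278111080, q_18 = 39·11534537345541750445756448 + 255850214360306357310057 = 450102806690488573741811529 → 1810408884772787037278111080/450102806690488573741811529
APPEND 7: p_19 = 7·1810408884772787037278111080 + 46394353871407619056705529 = 12719256547280916880003483089, q_19 = 7·450102806690488573741811529 + 11534537345541750445756448 = 3162254184178961766638437151 → 12719256547280916880003483089/3162254184178961766638437151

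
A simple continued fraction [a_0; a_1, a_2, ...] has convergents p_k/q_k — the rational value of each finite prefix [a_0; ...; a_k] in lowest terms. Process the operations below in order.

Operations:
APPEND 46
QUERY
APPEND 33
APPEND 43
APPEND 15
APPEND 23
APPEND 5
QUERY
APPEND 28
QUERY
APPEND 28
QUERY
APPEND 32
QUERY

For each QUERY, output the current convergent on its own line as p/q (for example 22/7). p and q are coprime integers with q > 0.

46/1
114234639/2481728
3221220427/69980463
90308406595/1961934692
2893090231467/62851890607

APPEND 46: p_0 = 46·1 + 0 = 46, q_0 = 46·0 + 1 = 1 → 46/1
APPEND 33: p_1 = 33·46 + 1 = 1519, q_1 = 33·1 + 0 = 33 → 1519/33
APPEND 43: p_2 = 43·1519 + 46 = 65363, q_2 = 43·33 + 1 = 1420 → 65363/1420
APPEND 15: p_3 = 15·65363 + 1519 = 981964, q_3 = 15·1420 + 33 = 21333 → 981964/21333
APPEND 23: p_4 = 23·981964 + 65363 = 22650535, q_4 = 23·21333 + 1420 = 492079 → 22650535/492079
APPEND 5: p_5 = 5·22650535 + 981964 = 114234639, q_5 = 5·492079 + 21333 = 2481728 → 114234639/2481728
APPEND 28: p_6 = 28·114234639 + 22650535 = 3221220427, q_6 = 28·2481728 + 492079 = 69980463 → 3221220427/69980463
APPEND 28: p_7 = 28·3221220427 + 114234639 = 90308406595, q_7 = 28·69980463 + 2481728 = 1961934692 → 90308406595/1961934692
APPEND 32: p_8 = 32·90308406595 + 3221220427 = 2893090231467, q_8 = 32·1961934692 + 69980463 = 62851890607 → 2893090231467/62851890607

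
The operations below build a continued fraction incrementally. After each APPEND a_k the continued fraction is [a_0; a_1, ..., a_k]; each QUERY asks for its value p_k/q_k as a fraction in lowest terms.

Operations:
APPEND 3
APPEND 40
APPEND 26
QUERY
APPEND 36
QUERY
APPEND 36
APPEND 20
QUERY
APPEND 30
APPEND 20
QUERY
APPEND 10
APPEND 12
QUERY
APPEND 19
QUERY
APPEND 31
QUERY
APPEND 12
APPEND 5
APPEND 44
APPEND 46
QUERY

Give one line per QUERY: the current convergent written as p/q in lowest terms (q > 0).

3149/1041
113485/37516
81885665/27069856
49295056845/16296015796
5994229780953/1981579278880
114385777065116/37813779903977
3551953318799549/1174208756302167
441879129675220936109/146076903811107324926

APPEND 3: p_0 = 3·1 + 0 = 3, q_0 = 3·0 + 1 = 1 → 3/1
APPEND 40: p_1 = 40·3 + 1 = 121, q_1 = 40·1 + 0 = 40 → 121/40
APPEND 26: p_2 = 26·121 + 3 = 3149, q_2 = 26·40 + 1 = 1041 → 3149/1041
APPEND 36: p_3 = 36·3149 + 121 = 113485, q_3 = 36·1041 + 40 = 37516 → 113485/37516
APPEND 36: p_4 = 36·113485 + 3149 = 4088609, q_4 = 36·37516 + 1041 = 1351617 → 4088609/1351617
APPEND 20: p_5 = 20·4088609 + 113485 = 81885665, q_5 = 20·1351617 + 37516 = 27069856 → 81885665/27069856
APPEND 30: p_6 = 30·81885665 + 4088609 = 2460658559, q_6 = 30·27069856 + 1351617 = 813447297 → 2460658559/813447297
APPEND 20: p_7 = 20·2460658559 + 81885665 = 49295056845, q_7 = 20·813447297 + 27069856 = 16296015796 → 49295056845/16296015796
APPEND 10: p_8 = 10·49295056845 + 2460658559 = 495411227009, q_8 = 10·16296015796 + 813447297 = 163773605257 → 495411227009/163773605257
APPEND 12: p_9 = 12·495411227009 + 49295056845 = 5994229780953, q_9 = 12·163773605257 + 16296015796 = 1981579278880 → 5994229780953/1981579278880
APPEND 19: p_10 = 19·5994229780953 + 495411227009 = 114385777065116, q_10 = 19·1981579278880 + 163773605257 = 37813779903977 → 114385777065116/37813779903977
APPEND 31: p_11 = 31·114385777065116 + 5994229780953 = 3551953318799549, q_11 = 31·37813779903977 + 1981579278880 = 1174208756302167 → 3551953318799549/1174208756302167
APPEND 12: p_12 = 12·3551953318799549 + 114385777065116 = 42737825602659704, q_12 = 12·1174208756302167 + 37813779903977 = 14128318855529981 → 42737825602659704/14128318855529981
APPEND 5: p_13 = 5·42737825602659704 + 3551953318799549 = 217241081332098069, q_13 = 5·14128318855529981 + 1174208756302167 = 71815803033952072 → 217241081332098069/71815803033952072
APPEND 44: p_14 = 44·217241081332098069 + 42737825602659704 = 9601345404214974740, q_14 = 44·71815803033952072 + 14128318855529981 = 3174023652349421149 → 9601345404214974740/3174023652349421149
APPEND 46: p_15 = 46·9601345404214974740 + 217241081332098069 = 441879129675220936109, q_15 = 46·3174023652349421149 + 71815803033952072 = 146076903811107324926 → 441879129675220936109/146076903811107324926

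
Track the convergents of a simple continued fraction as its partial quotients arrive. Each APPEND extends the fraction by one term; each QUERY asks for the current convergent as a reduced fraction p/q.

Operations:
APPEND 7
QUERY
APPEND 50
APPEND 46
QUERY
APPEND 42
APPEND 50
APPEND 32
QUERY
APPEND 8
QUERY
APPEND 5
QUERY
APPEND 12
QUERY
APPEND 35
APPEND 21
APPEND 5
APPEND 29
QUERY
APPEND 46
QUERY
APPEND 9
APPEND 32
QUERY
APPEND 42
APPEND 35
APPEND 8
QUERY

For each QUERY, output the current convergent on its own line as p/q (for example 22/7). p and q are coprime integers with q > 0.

APPEND 7: p_0 = 7·1 + 0 = 7, q_0 = 7·0 + 1 = 1 → 7/1
APPEND 50: p_1 = 50·7 + 1 = 351, q_1 = 50·1 + 0 = 50 → 351/50
APPEND 46: p_2 = 46·351 + 7 = 16153, q_2 = 46·50 + 1 = 2301 → 16153/2301
APPEND 42: p_3 = 42·16153 + 351 = 678777, q_3 = 42·2301 + 50 = 96692 → 678777/96692
APPEND 50: p_4 = 50·678777 + 16153 = 33955003, q_4 = 50·96692 + 2301 = 4836901 → 33955003/4836901
APPEND 32: p_5 = 32·33955003 + 678777 = 1087238873, q_5 = 32·4836901 + 96692 = 154877524 → 1087238873/154877524
APPEND 8: p_6 = 8·1087238873 + 33955003 = 8731865987, q_6 = 8·154877524 + 4836901 = 1243857093 → 8731865987/1243857093
APPEND 5: p_7 = 5·8731865987 + 1087238873 = 44746568808, q_7 = 5·1243857093 + 154877524 = 6374162989 → 44746568808/6374162989
APPEND 12: p_8 = 12·44746568808 + 8731865987 = 545690691683, q_8 = 12·6374162989 + 1243857093 = 77733812961 → 545690691683/77733812961
APPEND 35: p_9 = 35·545690691683 + 44746568808 = 19143920777713, q_9 = 35·77733812961 + 6374162989 = 2727057616624 → 19143920777713/2727057616624
APPEND 21: p_10 = 21·19143920777713 + 545690691683 = 402568027023656, q_10 = 21·2727057616624 + 77733812961 = 57345943762065 → 402568027023656/57345943762065
APPEND 5: p_11 = 5·402568027023656 + 19143920777713 = 2031984055895993, q_11 = 5·57345943762065 + 2727057616624 = 289456776426949 → 2031984055895993/289456776426949
APPEND 29: p_12 = 29·2031984055895993 + 402568027023656 = 59330105648007453, q_12 = 29·289456776426949 + 57345943762065 = 8451592460143586 → 59330105648007453/8451592460143586
APPEND 46: p_13 = 46·59330105648007453 + 2031984055895993 = 2731216843864238831, q_13 = 46·8451592460143586 + 289456776426949 = 389062709943031905 → 2731216843864238831/389062709943031905
APPEND 9: p_14 = 9·2731216843864238831 + 59330105648007453 = 24640281700426156932, q_14 = 9·389062709943031905 + 8451592460143586 = 3510015981947430731 → 24640281700426156932/3510015981947430731
APPEND 32: p_15 = 32·24640281700426156932 + 2731216843864238831 = 791220231257501260655, q_15 = 32·3510015981947430731 + 389062709943031905 = 112709574132260815297 → 791220231257501260655/112709574132260815297
APPEND 42: p_16 = 42·791220231257501260655 + 24640281700426156932 = 33255889994515479104442, q_16 = 42·112709574132260815297 + 3510015981947430731 = 4737312129536901673205 → 33255889994515479104442/4737312129536901673205
APPEND 35: p_17 = 35·33255889994515479104442 + 791220231257501260655 = 1164747370039299269916125, q_17 = 35·4737312129536901673205 + 112709574132260815297 = 165918634107923819377472 → 1164747370039299269916125/165918634107923819377472
APPEND 8: p_18 = 8·1164747370039299269916125 + 33255889994515479104442 = 9351234850308909638433442, q_18 = 8·165918634107923819377472 + 4737312129536901673205 = 1332086384992927456692981 → 9351234850308909638433442/1332086384992927456692981

7/1
16153/2301
1087238873/154877524
8731865987/1243857093
44746568808/6374162989
545690691683/77733812961
59330105648007453/8451592460143586
2731216843864238831/389062709943031905
791220231257501260655/112709574132260815297
9351234850308909638433442/1332086384992927456692981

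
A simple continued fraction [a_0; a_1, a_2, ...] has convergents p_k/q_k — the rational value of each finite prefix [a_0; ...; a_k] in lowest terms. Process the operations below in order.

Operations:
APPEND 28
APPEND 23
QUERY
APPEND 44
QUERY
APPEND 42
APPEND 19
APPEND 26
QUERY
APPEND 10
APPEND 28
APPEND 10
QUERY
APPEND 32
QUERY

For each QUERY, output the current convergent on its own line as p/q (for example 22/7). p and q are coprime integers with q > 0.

APPEND 28: p_0 = 28·1 + 0 = 28, q_0 = 28·0 + 1 = 1 → 28/1
APPEND 23: p_1 = 23·28 + 1 = 645, q_1 = 23·1 + 0 = 23 → 645/23
APPEND 44: p_2 = 44·645 + 28 = 28408, q_2 = 44·23 + 1 = 1013 → 28408/1013
APPEND 42: p_3 = 42·28408 + 645 = 1193781, q_3 = 42·1013 + 23 = 42569 → 1193781/42569
APPEND 19: p_4 = 19·1193781 + 28408 = 22710247, q_4 = 19·42569 + 1013 = 809824 → 22710247/809824
APPEND 26: p_5 = 26·22710247 + 1193781 = 591660203, q_5 = 26·809824 + 42569 = 21097993 → 591660203/21097993
APPEND 10: p_6 = 10·591660203 + 22710247 = 5939312277, q_6 = 10·21097993 + 809824 = 211789754 → 5939312277/211789754
APPEND 28: p_7 = 28·5939312277 + 591660203 = 166892403959, q_7 = 28·211789754 + 21097993 = 5951211105 → 166892403959/5951211105
APPEND 10: p_8 = 10·166892403959 + 5939312277 = 1674863351867, q_8 = 10·5951211105 + 211789754 = 59723900804 → 1674863351867/59723900804
APPEND 32: p_9 = 32·1674863351867 + 166892403959 = 53762519663703, q_9 = 32·59723900804 + 5951211105 = 1917116036833 → 53762519663703/1917116036833

645/23
28408/1013
591660203/21097993
1674863351867/59723900804
53762519663703/1917116036833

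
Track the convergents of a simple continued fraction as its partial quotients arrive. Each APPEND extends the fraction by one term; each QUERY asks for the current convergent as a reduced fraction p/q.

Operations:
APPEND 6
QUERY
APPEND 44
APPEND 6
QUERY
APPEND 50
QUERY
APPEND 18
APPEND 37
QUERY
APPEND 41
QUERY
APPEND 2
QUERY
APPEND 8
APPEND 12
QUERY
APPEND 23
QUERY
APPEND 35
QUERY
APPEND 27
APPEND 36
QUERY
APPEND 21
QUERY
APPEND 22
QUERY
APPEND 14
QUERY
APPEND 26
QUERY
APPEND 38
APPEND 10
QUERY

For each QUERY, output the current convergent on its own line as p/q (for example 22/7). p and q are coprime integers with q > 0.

APPEND 6: p_0 = 6·1 + 0 = 6, q_0 = 6·0 + 1 = 1 → 6/1
APPEND 44: p_1 = 44·6 + 1 = 265, q_1 = 44·1 + 0 = 44 → 265/44
APPEND 6: p_2 = 6·265 + 6 = 1596, q_2 = 6·44 + 1 = 265 → 1596/265
APPEND 50: p_3 = 50·1596 + 265 = 80065, q_3 = 50·265 + 44 = 13294 → 80065/13294
APPEND 18: p_4 = 18·80065 + 1596 = 1442766, q_4 = 18·13294 + 265 = 239557 → 1442766/239557
APPEND 37: p_5 = 37·1442766 + 80065 = 53462407, q_5 = 37·239557 + 13294 = 8876903 → 53462407/8876903
APPEND 41: p_6 = 41·53462407 + 1442766 = 2193401453, q_6 = 41·8876903 + 239557 = 364192580 → 2193401453/364192580
APPEND 2: p_7 = 2·2193401453 + 53462407 = 4440265313, q_7 = 2·364192580 + 8876903 = 737262063 → 4440265313/737262063
APPEND 8: p_8 = 8·4440265313 + 2193401453 = 37715523957, q_8 = 8·737262063 + 364192580 = 6262289084 → 37715523957/6262289084
APPEND 12: p_9 = 12·37715523957 + 4440265313 = 457026552797, q_9 = 12·6262289084 + 737262063 = 75884731071 → 457026552797/75884731071
APPEND 23: p_10 = 23·457026552797 + 37715523957 = 10549326238288, q_10 = 23·75884731071 + 6262289084 = 1751611103717 → 10549326238288/1751611103717
APPEND 35: p_11 = 35·10549326238288 + 457026552797 = 369683444892877, q_11 = 35·1751611103717 + 75884731071 = 61382273361166 → 369683444892877/61382273361166
APPEND 27: p_12 = 27·369683444892877 + 10549326238288 = 9992002338345967, q_12 = 27·61382273361166 + 1751611103717 = 1659072991855199 → 9992002338345967/1659072991855199
APPEND 36: p_13 = 36·9992002338345967 + 369683444892877 = 360081767625347689, q_13 = 36·1659072991855199 + 61382273361166 = 59788009980148330 → 360081767625347689/59788009980148330
APPEND 21: p_14 = 21·360081767625347689 + 9992002338345967 = 7571709122470647436, q_14 = 21·59788009980148330 + 1659072991855199 = 1257207282574970129 → 7571709122470647436/1257207282574970129
APPEND 22: p_15 = 22·7571709122470647436 + 360081767625347689 = 166937682461979591281, q_15 = 22·1257207282574970129 + 59788009980148330 = 27718348226629491168 → 166937682461979591281/27718348226629491168
APPEND 14: p_16 = 14·166937682461979591281 + 7571709122470647436 = 2344699263590184925370, q_16 = 14·27718348226629491168 + 1257207282574970129 = 389314082455387846481 → 2344699263590184925370/389314082455387846481
APPEND 26: p_17 = 26·2344699263590184925370 + 166937682461979591281 = 61129118535806787650901, q_17 = 26·389314082455387846481 + 27718348226629491168 = 10149884492066713499674 → 61129118535806787650901/10149884492066713499674
APPEND 38: p_18 = 38·61129118535806787650901 + 2344699263590184925370 = 2325251203624248115659608, q_18 = 38·10149884492066713499674 + 389314082455387846481 = 386084924780990500834093 → 2325251203624248115659608/386084924780990500834093
APPEND 10: p_19 = 10·2325251203624248115659608 + 61129118535806787650901 = 23313641154778287944246981, q_19 = 10·386084924780990500834093 + 10149884492066713499674 = 3870999132301971721840604 → 23313641154778287944246981/3870999132301971721840604

6/1
1596/265
80065/13294
53462407/8876903
2193401453/364192580
4440265313/737262063
457026552797/75884731071
10549326238288/1751611103717
369683444892877/61382273361166
360081767625347689/59788009980148330
7571709122470647436/1257207282574970129
166937682461979591281/27718348226629491168
2344699263590184925370/389314082455387846481
61129118535806787650901/10149884492066713499674
23313641154778287944246981/3870999132301971721840604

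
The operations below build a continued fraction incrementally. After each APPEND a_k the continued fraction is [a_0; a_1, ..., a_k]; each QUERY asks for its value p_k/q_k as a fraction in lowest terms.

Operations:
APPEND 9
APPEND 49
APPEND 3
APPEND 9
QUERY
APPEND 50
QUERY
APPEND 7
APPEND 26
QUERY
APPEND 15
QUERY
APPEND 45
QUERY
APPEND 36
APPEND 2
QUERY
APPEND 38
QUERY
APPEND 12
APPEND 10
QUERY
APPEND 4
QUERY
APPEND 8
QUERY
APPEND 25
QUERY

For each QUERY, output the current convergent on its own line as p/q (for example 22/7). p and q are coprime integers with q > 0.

12457/1381
624185/69198
114549737/12699140
1722627807/190972867
77632801052/8606478155
5670639732410/628654851049
218280813297259/24198908526309
26468684806292439/2934354480193879
108499779624469274/12028433477942273
894466921802046631/99161822303732063
22470172824675635049/2491073991071243848

APPEND 9: p_0 = 9·1 + 0 = 9, q_0 = 9·0 + 1 = 1 → 9/1
APPEND 49: p_1 = 49·9 + 1 = 442, q_1 = 49·1 + 0 = 49 → 442/49
APPEND 3: p_2 = 3·442 + 9 = 1335, q_2 = 3·49 + 1 = 148 → 1335/148
APPEND 9: p_3 = 9·1335 + 442 = 12457, q_3 = 9·148 + 49 = 1381 → 12457/1381
APPEND 50: p_4 = 50·12457 + 1335 = 624185, q_4 = 50·1381 + 148 = 69198 → 624185/69198
APPEND 7: p_5 = 7·624185 + 12457 = 4381752, q_5 = 7·69198 + 1381 = 485767 → 4381752/485767
APPEND 26: p_6 = 26·4381752 + 624185 = 114549737, q_6 = 26·485767 + 69198 = 12699140 → 114549737/12699140
APPEND 15: p_7 = 15·114549737 + 4381752 = 1722627807, q_7 = 15·12699140 + 485767 = 190972867 → 1722627807/190972867
APPEND 45: p_8 = 45·1722627807 + 114549737 = 77632801052, q_8 = 45·190972867 + 12699140 = 8606478155 → 77632801052/8606478155
APPEND 36: p_9 = 36·77632801052 + 1722627807 = 2796503465679, q_9 = 36·8606478155 + 190972867 = 310024186447 → 2796503465679/310024186447
APPEND 2: p_10 = 2·2796503465679 + 77632801052 = 5670639732410, q_10 = 2·310024186447 + 8606478155 = 628654851049 → 5670639732410/628654851049
APPEND 38: p_11 = 38·5670639732410 + 2796503465679 = 218280813297259, q_11 = 38·628654851049 + 310024186447 = 24198908526309 → 218280813297259/24198908526309
APPEND 12: p_12 = 12·218280813297259 + 5670639732410 = 2625040399299518, q_12 = 12·24198908526309 + 628654851049 = 291015557166757 → 2625040399299518/291015557166757
APPEND 10: p_13 = 10·2625040399299518 + 218280813297259 = 26468684806292439, q_13 = 10·291015557166757 + 24198908526309 = 2934354480193879 → 26468684806292439/2934354480193879
APPEND 4: p_14 = 4·26468684806292439 + 2625040399299518 = 108499779624469274, q_14 = 4·2934354480193879 + 291015557166757 = 12028433477942273 → 108499779624469274/12028433477942273
APPEND 8: p_15 = 8·108499779624469274 + 26468684806292439 = 894466921802046631, q_15 = 8·12028433477942273 + 2934354480193879 = 99161822303732063 → 894466921802046631/99161822303732063
APPEND 25: p_16 = 25·894466921802046631 + 108499779624469274 = 22470172824675635049, q_16 = 25·99161822303732063 + 12028433477942273 = 2491073991071243848 → 22470172824675635049/2491073991071243848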